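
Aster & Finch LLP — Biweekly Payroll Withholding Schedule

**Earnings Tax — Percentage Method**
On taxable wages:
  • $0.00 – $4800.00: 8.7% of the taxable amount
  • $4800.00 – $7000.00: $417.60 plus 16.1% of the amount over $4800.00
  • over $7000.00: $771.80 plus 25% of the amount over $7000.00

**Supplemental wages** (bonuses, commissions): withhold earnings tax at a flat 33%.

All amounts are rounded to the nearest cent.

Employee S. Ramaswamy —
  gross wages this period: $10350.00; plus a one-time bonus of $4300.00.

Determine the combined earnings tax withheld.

Earnings Tax: taxable = $10350.00
  $771.80 + 25% × ($10350.00 − $7000.00) = $771.80 + 25% × $3350.00 = $1609.30
Supplemental (33% flat on bonus): 33% × $4300.00 = $1419.00
Total earnings tax: $1609.30 + $1419.00 = $3028.30

$3028.30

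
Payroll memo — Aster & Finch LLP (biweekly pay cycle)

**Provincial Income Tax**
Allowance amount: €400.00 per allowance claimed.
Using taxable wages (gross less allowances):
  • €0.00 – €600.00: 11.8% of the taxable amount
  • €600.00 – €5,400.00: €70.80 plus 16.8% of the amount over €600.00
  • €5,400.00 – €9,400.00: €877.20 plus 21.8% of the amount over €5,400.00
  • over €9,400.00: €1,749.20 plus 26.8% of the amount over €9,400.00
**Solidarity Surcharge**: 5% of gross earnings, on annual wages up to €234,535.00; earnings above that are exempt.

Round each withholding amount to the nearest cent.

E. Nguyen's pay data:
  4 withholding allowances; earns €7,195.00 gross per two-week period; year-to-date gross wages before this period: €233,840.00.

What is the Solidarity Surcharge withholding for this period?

Solidarity Surcharge: cap €234,535.00 − YTD €233,840.00 = €695.00 subject; 5% × €695.00 = €34.75

€34.75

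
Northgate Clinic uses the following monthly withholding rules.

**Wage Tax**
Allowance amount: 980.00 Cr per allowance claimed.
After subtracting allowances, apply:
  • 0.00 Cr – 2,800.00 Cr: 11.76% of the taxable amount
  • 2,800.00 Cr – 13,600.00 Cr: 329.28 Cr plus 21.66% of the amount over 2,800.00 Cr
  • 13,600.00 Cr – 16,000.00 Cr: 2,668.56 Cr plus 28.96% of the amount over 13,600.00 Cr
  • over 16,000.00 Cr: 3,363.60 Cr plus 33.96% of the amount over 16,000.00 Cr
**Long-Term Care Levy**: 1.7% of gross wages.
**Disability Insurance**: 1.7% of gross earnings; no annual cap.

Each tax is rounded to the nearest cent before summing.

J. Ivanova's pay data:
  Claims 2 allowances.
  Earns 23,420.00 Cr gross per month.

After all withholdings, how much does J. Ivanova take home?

Wage Tax: taxable = 23,420.00 Cr − 2×980.00 Cr = 21,460.00 Cr
  3,363.60 Cr + 33.96% × (21,460.00 Cr − 16,000.00 Cr) = 3,363.60 Cr + 33.96% × 5,460.00 Cr = 5,217.82 Cr
Long-Term Care Levy: 1.7% × 23,420.00 Cr = 398.14 Cr
Disability Insurance: 1.7% × 23,420.00 Cr = 398.14 Cr
Total withheld: 5,217.82 Cr + 398.14 Cr + 398.14 Cr = 6,014.10 Cr
Net pay: 23,420.00 Cr − 6,014.10 Cr = 17,405.90 Cr

17,405.90 Cr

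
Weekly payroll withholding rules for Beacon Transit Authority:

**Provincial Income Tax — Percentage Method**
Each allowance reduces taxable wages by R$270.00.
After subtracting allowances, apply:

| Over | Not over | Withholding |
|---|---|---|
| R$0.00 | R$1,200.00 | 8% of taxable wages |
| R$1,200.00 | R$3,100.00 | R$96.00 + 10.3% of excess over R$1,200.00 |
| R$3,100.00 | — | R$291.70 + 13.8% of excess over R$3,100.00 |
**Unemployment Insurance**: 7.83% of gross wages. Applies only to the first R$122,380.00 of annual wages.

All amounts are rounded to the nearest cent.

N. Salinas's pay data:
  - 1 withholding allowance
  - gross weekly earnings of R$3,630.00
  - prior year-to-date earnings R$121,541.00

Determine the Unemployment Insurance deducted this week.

R$65.69

Unemployment Insurance: cap R$122,380.00 − YTD R$121,541.00 = R$839.00 subject; 7.83% × R$839.00 = R$65.69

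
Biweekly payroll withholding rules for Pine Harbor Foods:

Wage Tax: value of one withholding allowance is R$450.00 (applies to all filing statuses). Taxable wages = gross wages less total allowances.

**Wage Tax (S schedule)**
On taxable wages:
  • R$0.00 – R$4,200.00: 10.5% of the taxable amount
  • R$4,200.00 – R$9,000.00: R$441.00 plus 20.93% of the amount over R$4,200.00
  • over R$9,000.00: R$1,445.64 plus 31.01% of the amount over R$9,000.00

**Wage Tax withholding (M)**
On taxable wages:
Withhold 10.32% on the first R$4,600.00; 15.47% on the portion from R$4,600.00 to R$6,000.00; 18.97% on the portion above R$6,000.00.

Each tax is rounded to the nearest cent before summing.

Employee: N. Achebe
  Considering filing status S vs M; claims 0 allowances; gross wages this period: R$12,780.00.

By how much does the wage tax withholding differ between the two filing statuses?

R$640.35

Wage Tax (S): taxable = R$12,780.00
  R$1,445.64 + 31.01% × (R$12,780.00 − R$9,000.00) = R$1,445.64 + 31.01% × R$3,780.00 = R$2,617.82
Wage Tax (M): taxable = R$12,780.00
  R$691.30 + 18.97% × (R$12,780.00 − R$6,000.00) = R$691.30 + 18.97% × R$6,780.00 = R$1,977.47
Difference: |R$2,617.82 − R$1,977.47| = R$640.35 (higher under S)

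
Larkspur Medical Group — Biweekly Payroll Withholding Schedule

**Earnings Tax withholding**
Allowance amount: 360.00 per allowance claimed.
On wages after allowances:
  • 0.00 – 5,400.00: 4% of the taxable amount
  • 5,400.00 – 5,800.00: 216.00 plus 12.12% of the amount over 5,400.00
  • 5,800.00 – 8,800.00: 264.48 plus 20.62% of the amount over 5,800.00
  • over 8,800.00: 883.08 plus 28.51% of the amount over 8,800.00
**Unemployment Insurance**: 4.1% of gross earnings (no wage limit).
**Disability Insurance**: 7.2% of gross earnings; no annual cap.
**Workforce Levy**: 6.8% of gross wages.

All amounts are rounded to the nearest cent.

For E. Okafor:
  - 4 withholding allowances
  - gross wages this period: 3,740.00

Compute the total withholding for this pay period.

768.94

Earnings Tax: taxable = 3,740.00 − 4×360.00 = 2,300.00
  4% × 2,300.00 = 92.00
Unemployment Insurance: 4.1% × 3,740.00 = 153.34
Disability Insurance: 7.2% × 3,740.00 = 269.28
Workforce Levy: 6.8% × 3,740.00 = 254.32
Total: 92.00 + 153.34 + 269.28 + 254.32 = 768.94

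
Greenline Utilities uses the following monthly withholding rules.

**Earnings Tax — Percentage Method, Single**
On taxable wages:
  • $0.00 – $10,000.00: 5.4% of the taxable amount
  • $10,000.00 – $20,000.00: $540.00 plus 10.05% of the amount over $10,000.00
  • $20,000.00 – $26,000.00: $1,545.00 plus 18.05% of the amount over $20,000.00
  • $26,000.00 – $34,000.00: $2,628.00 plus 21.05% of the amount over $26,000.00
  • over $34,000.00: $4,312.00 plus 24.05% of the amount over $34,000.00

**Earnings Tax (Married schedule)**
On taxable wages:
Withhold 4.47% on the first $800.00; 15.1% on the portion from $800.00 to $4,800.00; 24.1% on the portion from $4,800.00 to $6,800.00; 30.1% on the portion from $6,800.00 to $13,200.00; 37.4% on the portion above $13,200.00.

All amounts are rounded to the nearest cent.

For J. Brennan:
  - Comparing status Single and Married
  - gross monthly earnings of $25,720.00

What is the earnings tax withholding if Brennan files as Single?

$2,577.46

Earnings Tax (Single): taxable = $25,720.00
  $1,545.00 + 18.05% × ($25,720.00 − $20,000.00) = $1,545.00 + 18.05% × $5,720.00 = $2,577.46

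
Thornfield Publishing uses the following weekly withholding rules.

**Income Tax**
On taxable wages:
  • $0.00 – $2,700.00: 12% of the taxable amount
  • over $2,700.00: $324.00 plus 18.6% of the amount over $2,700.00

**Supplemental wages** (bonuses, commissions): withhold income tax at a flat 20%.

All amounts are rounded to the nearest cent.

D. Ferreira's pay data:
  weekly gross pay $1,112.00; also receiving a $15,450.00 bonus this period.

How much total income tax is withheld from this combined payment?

$3,223.44

Income Tax: taxable = $1,112.00
  12% × $1,112.00 = $133.44
Supplemental (20% flat on bonus): 20% × $15,450.00 = $3,090.00
Total income tax: $133.44 + $3,090.00 = $3,223.44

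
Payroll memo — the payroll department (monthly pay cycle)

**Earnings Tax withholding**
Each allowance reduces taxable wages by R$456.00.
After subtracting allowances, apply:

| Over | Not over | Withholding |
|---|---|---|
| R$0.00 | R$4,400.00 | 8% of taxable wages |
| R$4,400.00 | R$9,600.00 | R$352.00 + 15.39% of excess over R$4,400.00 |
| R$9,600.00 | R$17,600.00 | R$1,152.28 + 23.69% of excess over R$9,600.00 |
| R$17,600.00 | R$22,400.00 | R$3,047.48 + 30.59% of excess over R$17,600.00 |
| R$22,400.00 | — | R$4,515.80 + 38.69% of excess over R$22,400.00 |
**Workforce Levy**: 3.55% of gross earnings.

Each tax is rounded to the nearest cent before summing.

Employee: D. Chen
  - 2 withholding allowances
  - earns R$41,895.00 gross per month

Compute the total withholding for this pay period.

R$13,192.83

Earnings Tax: taxable = R$41,895.00 − 2×R$456.00 = R$40,983.00
  R$4,515.80 + 38.69% × (R$40,983.00 − R$22,400.00) = R$4,515.80 + 38.69% × R$18,583.00 = R$11,705.56
Workforce Levy: 3.55% × R$41,895.00 = R$1,487.27
Total: R$11,705.56 + R$1,487.27 = R$13,192.83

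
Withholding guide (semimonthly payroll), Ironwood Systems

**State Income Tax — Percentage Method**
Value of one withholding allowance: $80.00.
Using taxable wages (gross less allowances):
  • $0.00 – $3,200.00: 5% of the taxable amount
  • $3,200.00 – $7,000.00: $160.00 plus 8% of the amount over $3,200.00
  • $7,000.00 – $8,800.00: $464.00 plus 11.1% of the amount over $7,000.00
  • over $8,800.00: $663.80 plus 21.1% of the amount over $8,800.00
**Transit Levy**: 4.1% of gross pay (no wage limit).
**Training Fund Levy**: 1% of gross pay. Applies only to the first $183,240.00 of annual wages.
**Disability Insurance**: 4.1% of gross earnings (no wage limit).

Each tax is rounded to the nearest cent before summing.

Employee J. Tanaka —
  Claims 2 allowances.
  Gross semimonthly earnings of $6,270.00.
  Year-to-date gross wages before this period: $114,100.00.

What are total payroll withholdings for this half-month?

State Income Tax: taxable = $6,270.00 − 2×$80.00 = $6,110.00
  $160.00 + 8% × ($6,110.00 − $3,200.00) = $160.00 + 8% × $2,910.00 = $392.80
Transit Levy: 4.1% × $6,270.00 = $257.07
Training Fund Levy: 1% × $6,270.00 = $62.70
Disability Insurance: 4.1% × $6,270.00 = $257.07
Total: $392.80 + $257.07 + $62.70 + $257.07 = $969.64

$969.64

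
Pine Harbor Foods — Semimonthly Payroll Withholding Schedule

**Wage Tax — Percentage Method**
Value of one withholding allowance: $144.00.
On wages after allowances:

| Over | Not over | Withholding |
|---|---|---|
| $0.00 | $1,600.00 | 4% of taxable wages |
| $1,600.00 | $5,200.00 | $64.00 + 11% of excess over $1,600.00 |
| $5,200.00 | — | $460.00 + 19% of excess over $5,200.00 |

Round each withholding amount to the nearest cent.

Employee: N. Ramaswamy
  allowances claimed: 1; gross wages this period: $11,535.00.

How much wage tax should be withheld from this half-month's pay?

Wage Tax: taxable = $11,535.00 − 1×$144.00 = $11,391.00
  $460.00 + 19% × ($11,391.00 − $5,200.00) = $460.00 + 19% × $6,191.00 = $1,636.29

$1,636.29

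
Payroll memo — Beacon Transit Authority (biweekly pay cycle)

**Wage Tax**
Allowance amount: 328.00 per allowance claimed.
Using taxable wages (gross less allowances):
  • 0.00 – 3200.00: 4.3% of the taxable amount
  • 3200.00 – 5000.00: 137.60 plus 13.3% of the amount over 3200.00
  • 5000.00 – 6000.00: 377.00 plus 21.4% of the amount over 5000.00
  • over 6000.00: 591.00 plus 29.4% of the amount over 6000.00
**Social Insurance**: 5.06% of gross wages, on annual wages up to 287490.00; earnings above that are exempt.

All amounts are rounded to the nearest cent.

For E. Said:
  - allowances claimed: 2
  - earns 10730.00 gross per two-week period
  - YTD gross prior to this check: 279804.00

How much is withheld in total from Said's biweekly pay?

Wage Tax: taxable = 10730.00 − 2×328.00 = 10074.00
  591.00 + 29.4% × (10074.00 − 6000.00) = 591.00 + 29.4% × 4074.00 = 1788.76
Social Insurance: cap 287490.00 − YTD 279804.00 = 7686.00 subject; 5.06% × 7686.00 = 388.91
Total: 1788.76 + 388.91 = 2177.67

2177.67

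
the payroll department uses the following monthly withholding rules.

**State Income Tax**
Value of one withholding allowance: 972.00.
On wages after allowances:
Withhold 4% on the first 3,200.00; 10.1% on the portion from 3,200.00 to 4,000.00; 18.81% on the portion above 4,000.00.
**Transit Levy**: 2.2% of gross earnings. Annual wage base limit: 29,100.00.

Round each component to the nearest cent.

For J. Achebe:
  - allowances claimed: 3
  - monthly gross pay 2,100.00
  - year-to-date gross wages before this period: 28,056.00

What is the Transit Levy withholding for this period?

22.97

Transit Levy: cap 29,100.00 − YTD 28,056.00 = 1,044.00 subject; 2.2% × 1,044.00 = 22.97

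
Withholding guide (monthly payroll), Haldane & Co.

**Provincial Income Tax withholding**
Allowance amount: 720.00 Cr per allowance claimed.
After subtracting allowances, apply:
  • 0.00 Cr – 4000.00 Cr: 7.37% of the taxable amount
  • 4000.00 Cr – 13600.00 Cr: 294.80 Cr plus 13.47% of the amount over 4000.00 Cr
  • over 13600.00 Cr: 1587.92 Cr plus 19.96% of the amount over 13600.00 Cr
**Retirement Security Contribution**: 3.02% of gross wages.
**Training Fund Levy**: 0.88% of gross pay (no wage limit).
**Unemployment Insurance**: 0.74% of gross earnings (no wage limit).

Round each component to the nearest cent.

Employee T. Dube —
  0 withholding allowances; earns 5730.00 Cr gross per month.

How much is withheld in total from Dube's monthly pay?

Provincial Income Tax: taxable = 5730.00 Cr
  294.80 Cr + 13.47% × (5730.00 Cr − 4000.00 Cr) = 294.80 Cr + 13.47% × 1730.00 Cr = 527.83 Cr
Retirement Security Contribution: 3.02% × 5730.00 Cr = 173.05 Cr
Training Fund Levy: 0.88% × 5730.00 Cr = 50.42 Cr
Unemployment Insurance: 0.74% × 5730.00 Cr = 42.40 Cr
Total: 527.83 Cr + 173.05 Cr + 50.42 Cr + 42.40 Cr = 793.70 Cr

793.70 Cr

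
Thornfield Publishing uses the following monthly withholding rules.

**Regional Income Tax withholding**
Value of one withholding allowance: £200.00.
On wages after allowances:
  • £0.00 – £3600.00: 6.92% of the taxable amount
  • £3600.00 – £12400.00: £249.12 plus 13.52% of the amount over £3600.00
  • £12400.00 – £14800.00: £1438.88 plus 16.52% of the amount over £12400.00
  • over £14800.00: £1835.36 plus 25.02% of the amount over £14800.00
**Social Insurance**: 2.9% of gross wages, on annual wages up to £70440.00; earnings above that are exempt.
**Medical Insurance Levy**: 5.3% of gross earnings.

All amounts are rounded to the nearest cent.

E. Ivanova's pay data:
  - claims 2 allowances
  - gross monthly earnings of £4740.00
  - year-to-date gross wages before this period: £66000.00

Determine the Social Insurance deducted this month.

Social Insurance: cap £70440.00 − YTD £66000.00 = £4440.00 subject; 2.9% × £4440.00 = £128.76

£128.76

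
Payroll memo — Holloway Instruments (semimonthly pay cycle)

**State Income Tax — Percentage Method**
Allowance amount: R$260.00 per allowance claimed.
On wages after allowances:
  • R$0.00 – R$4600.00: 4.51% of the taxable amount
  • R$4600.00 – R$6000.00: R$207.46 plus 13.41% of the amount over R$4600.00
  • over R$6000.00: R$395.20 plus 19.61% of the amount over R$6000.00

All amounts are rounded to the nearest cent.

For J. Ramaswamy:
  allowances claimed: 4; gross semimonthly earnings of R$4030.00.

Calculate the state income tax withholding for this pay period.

State Income Tax: taxable = R$4030.00 − 4×R$260.00 = R$2990.00
  4.51% × R$2990.00 = R$134.85

R$134.85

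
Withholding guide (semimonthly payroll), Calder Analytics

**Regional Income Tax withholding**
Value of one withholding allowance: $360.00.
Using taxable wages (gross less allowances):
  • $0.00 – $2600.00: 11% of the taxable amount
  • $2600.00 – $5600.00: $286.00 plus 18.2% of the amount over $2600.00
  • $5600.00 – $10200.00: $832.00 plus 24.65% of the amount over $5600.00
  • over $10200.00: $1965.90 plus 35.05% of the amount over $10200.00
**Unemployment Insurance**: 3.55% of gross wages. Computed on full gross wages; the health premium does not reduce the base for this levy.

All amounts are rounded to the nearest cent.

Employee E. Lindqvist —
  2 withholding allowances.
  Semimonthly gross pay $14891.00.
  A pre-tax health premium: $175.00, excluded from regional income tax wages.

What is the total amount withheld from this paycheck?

$3825.03

Regional Income Tax: taxable = $14891.00 − $175.00 − 2×$360.00 = $13996.00
  $1965.90 + 35.05% × ($13996.00 − $10200.00) = $1965.90 + 35.05% × $3796.00 = $3296.40
Unemployment Insurance: 3.55% × $14891.00 = $528.63
Total: $3296.40 + $528.63 = $3825.03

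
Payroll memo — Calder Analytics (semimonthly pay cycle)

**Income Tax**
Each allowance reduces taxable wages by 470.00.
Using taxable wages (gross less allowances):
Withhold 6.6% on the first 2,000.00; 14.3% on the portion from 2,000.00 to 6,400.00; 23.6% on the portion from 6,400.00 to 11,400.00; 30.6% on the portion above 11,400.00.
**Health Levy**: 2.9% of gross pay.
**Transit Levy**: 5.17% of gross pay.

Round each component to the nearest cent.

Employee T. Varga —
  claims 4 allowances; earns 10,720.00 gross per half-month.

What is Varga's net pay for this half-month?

8,517.86

Income Tax: taxable = 10,720.00 − 4×470.00 = 8,840.00
  761.20 + 23.6% × (8,840.00 − 6,400.00) = 761.20 + 23.6% × 2,440.00 = 1,337.04
Health Levy: 2.9% × 10,720.00 = 310.88
Transit Levy: 5.17% × 10,720.00 = 554.22
Total withheld: 1,337.04 + 310.88 + 554.22 = 2,202.14
Net pay: 10,720.00 − 2,202.14 = 8,517.86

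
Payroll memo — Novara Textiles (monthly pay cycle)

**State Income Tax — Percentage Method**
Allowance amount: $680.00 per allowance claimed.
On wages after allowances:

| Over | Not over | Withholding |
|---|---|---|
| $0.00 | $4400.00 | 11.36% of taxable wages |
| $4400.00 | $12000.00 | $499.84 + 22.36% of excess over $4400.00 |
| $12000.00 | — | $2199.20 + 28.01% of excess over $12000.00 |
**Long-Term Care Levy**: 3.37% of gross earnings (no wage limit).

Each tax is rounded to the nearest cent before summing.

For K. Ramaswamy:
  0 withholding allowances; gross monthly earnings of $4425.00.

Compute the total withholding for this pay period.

State Income Tax: taxable = $4425.00
  $499.84 + 22.36% × ($4425.00 − $4400.00) = $499.84 + 22.36% × $25.00 = $505.43
Long-Term Care Levy: 3.37% × $4425.00 = $149.12
Total: $505.43 + $149.12 = $654.55

$654.55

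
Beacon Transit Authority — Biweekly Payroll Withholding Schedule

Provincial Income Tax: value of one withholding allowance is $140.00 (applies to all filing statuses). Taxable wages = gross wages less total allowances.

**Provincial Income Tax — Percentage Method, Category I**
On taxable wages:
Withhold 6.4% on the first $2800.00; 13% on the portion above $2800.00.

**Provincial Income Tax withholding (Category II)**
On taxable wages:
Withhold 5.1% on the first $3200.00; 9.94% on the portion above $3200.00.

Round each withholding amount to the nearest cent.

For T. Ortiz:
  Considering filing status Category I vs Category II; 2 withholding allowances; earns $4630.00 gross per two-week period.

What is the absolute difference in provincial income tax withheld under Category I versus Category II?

$103.19

Provincial Income Tax (Category I): taxable = $4630.00 − 2×$140.00 = $4350.00
  $179.20 + 13% × ($4350.00 − $2800.00) = $179.20 + 13% × $1550.00 = $380.70
Provincial Income Tax (Category II): taxable = $4630.00 − 2×$140.00 = $4350.00
  $163.20 + 9.94% × ($4350.00 − $3200.00) = $163.20 + 9.94% × $1150.00 = $277.51
Difference: |$380.70 − $277.51| = $103.19 (higher under Category I)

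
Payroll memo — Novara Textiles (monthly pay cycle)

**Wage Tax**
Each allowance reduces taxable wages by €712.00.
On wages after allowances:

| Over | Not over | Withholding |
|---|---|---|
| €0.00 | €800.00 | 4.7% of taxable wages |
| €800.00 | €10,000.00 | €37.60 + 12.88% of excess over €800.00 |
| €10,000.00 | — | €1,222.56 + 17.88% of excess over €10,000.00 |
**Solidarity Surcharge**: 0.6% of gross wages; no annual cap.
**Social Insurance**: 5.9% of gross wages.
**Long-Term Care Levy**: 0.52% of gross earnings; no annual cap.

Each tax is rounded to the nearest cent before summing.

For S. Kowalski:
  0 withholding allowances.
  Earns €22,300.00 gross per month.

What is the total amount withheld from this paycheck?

Wage Tax: taxable = €22,300.00
  €1,222.56 + 17.88% × (€22,300.00 − €10,000.00) = €1,222.56 + 17.88% × €12,300.00 = €3,421.80
Solidarity Surcharge: 0.6% × €22,300.00 = €133.80
Social Insurance: 5.9% × €22,300.00 = €1,315.70
Long-Term Care Levy: 0.52% × €22,300.00 = €115.96
Total: €3,421.80 + €133.80 + €1,315.70 + €115.96 = €4,987.26

€4,987.26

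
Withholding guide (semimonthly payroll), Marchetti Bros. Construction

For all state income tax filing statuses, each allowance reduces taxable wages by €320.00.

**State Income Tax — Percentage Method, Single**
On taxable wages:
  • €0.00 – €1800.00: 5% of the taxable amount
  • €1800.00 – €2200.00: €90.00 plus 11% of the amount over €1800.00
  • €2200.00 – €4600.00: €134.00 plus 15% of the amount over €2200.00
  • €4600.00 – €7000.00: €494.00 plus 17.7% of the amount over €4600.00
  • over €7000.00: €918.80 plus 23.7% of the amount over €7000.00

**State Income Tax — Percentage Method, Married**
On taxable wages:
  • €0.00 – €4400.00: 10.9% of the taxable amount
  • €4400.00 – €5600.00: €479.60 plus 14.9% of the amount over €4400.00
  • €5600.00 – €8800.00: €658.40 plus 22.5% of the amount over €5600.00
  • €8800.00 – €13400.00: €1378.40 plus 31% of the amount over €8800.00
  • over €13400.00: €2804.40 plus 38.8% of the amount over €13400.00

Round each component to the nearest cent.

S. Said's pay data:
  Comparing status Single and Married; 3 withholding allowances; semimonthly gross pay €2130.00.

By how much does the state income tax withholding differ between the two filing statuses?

€69.03

State Income Tax (Single): taxable = €2130.00 − 3×€320.00 = €1170.00
  5% × €1170.00 = €58.50
State Income Tax (Married): taxable = €2130.00 − 3×€320.00 = €1170.00
  10.9% × €1170.00 = €127.53
Difference: |€58.50 − €127.53| = €69.03 (higher under Married)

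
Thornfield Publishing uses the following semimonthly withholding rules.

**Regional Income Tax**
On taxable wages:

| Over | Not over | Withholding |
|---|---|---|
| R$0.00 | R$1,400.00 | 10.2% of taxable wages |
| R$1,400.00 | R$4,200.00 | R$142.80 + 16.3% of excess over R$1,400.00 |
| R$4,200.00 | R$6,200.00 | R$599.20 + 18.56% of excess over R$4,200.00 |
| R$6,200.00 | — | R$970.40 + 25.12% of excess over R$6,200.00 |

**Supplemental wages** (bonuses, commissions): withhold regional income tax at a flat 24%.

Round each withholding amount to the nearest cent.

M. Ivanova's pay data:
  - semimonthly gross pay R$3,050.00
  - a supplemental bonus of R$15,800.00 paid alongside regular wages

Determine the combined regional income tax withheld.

Regional Income Tax: taxable = R$3,050.00
  R$142.80 + 16.3% × (R$3,050.00 − R$1,400.00) = R$142.80 + 16.3% × R$1,650.00 = R$411.75
Supplemental (24% flat on bonus): 24% × R$15,800.00 = R$3,792.00
Total regional income tax: R$411.75 + R$3,792.00 = R$4,203.75

R$4,203.75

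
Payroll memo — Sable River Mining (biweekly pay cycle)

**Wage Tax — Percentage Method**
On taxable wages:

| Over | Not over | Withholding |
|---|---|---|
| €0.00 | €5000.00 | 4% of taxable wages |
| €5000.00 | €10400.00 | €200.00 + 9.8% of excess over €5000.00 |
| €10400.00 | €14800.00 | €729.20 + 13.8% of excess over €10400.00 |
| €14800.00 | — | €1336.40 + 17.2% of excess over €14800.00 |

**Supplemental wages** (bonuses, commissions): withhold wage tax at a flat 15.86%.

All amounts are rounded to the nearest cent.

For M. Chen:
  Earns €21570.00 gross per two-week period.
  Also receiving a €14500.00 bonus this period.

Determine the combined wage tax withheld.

Wage Tax: taxable = €21570.00
  €1336.40 + 17.2% × (€21570.00 − €14800.00) = €1336.40 + 17.2% × €6770.00 = €2500.84
Supplemental (15.86% flat on bonus): 15.86% × €14500.00 = €2299.70
Total wage tax: €2500.84 + €2299.70 = €4800.54

€4800.54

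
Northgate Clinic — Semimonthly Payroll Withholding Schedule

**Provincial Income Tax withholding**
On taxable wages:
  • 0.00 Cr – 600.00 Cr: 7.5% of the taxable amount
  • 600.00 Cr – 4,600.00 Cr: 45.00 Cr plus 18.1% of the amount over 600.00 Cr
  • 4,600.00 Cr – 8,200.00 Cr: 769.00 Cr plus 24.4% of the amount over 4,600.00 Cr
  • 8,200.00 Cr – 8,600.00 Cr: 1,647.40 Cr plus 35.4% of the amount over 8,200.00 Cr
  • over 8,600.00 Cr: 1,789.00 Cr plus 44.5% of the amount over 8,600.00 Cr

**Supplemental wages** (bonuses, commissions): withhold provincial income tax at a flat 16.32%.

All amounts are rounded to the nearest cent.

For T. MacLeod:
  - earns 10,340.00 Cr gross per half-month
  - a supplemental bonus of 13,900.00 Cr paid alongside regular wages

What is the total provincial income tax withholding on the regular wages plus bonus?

Provincial Income Tax: taxable = 10,340.00 Cr
  1,789.00 Cr + 44.5% × (10,340.00 Cr − 8,600.00 Cr) = 1,789.00 Cr + 44.5% × 1,740.00 Cr = 2,563.30 Cr
Supplemental (16.32% flat on bonus): 16.32% × 13,900.00 Cr = 2,268.48 Cr
Total provincial income tax: 2,563.30 Cr + 2,268.48 Cr = 4,831.78 Cr

4,831.78 Cr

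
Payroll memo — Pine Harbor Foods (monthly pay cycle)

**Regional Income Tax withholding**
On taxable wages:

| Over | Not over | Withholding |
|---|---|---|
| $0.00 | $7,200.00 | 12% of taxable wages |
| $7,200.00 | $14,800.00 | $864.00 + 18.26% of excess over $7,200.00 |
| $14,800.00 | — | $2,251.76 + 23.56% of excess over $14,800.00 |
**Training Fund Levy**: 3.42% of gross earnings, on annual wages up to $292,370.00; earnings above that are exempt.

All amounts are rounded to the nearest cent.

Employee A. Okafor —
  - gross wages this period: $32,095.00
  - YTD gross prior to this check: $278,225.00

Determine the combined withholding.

$6,810.22

Regional Income Tax: taxable = $32,095.00
  $2,251.76 + 23.56% × ($32,095.00 − $14,800.00) = $2,251.76 + 23.56% × $17,295.00 = $6,326.46
Training Fund Levy: cap $292,370.00 − YTD $278,225.00 = $14,145.00 subject; 3.42% × $14,145.00 = $483.76
Total: $6,326.46 + $483.76 = $6,810.22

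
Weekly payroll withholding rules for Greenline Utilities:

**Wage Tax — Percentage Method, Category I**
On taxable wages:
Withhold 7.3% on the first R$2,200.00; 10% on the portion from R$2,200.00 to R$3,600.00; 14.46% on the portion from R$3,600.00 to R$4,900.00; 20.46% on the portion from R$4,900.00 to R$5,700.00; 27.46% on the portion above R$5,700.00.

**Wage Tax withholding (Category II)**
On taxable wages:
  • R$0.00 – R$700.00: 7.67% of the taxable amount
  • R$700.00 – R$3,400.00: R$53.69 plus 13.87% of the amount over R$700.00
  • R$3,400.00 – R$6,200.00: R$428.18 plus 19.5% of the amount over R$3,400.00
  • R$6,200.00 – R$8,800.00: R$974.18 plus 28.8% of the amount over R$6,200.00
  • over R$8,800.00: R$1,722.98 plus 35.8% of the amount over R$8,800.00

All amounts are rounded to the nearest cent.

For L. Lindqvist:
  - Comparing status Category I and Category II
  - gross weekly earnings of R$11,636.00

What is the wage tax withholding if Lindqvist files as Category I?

Wage Tax (Category I): taxable = R$11,636.00
  R$652.26 + 27.46% × (R$11,636.00 − R$5,700.00) = R$652.26 + 27.46% × R$5,936.00 = R$2,282.29

R$2,282.29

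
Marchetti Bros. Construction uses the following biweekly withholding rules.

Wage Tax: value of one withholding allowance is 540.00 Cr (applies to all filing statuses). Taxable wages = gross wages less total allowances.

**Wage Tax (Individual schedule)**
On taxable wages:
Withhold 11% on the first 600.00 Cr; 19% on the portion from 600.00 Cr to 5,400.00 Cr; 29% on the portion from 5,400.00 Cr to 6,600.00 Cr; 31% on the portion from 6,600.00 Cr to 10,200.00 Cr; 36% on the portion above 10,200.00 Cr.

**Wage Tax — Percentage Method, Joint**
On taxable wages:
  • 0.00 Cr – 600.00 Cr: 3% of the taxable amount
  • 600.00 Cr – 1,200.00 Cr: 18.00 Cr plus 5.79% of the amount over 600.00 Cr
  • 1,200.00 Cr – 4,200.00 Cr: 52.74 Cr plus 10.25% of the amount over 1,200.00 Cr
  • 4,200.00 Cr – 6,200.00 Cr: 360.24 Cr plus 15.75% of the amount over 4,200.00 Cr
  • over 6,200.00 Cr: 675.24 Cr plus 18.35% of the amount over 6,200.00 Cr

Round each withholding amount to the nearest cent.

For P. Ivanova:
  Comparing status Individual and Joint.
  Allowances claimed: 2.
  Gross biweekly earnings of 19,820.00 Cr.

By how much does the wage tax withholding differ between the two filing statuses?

2,540.07 Cr

Wage Tax (Individual): taxable = 19,820.00 Cr − 2×540.00 Cr = 18,740.00 Cr
  2,442.00 Cr + 36% × (18,740.00 Cr − 10,200.00 Cr) = 2,442.00 Cr + 36% × 8,540.00 Cr = 5,516.40 Cr
Wage Tax (Joint): taxable = 19,820.00 Cr − 2×540.00 Cr = 18,740.00 Cr
  675.24 Cr + 18.35% × (18,740.00 Cr − 6,200.00 Cr) = 675.24 Cr + 18.35% × 12,540.00 Cr = 2,976.33 Cr
Difference: |5,516.40 Cr − 2,976.33 Cr| = 2,540.07 Cr (higher under Individual)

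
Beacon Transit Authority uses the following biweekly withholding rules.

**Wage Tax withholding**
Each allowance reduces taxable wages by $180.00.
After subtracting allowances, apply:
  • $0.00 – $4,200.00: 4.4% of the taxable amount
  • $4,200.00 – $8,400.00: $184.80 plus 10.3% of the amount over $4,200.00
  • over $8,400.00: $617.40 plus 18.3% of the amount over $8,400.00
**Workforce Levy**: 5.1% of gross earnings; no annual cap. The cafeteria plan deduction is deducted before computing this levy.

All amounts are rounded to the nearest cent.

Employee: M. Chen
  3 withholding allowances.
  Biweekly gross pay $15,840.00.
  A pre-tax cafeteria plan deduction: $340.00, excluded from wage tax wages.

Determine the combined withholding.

Wage Tax: taxable = $15,840.00 − $340.00 − 3×$180.00 = $14,960.00
  $617.40 + 18.3% × ($14,960.00 − $8,400.00) = $617.40 + 18.3% × $6,560.00 = $1,817.88
Workforce Levy: 5.1% × $15,500.00 = $790.50
Total: $1,817.88 + $790.50 = $2,608.38

$2,608.38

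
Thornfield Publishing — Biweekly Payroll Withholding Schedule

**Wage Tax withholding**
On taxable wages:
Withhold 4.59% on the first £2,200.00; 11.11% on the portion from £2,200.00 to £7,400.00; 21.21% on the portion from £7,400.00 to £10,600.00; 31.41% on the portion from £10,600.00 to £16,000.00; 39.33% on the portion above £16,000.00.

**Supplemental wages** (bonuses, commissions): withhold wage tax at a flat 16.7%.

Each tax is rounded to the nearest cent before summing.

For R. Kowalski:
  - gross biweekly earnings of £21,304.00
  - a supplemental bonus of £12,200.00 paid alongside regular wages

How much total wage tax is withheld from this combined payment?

Wage Tax: taxable = £21,304.00
  £3,053.56 + 39.33% × (£21,304.00 − £16,000.00) = £3,053.56 + 39.33% × £5,304.00 = £5,139.62
Supplemental (16.7% flat on bonus): 16.7% × £12,200.00 = £2,037.40
Total wage tax: £5,139.62 + £2,037.40 = £7,177.02

£7,177.02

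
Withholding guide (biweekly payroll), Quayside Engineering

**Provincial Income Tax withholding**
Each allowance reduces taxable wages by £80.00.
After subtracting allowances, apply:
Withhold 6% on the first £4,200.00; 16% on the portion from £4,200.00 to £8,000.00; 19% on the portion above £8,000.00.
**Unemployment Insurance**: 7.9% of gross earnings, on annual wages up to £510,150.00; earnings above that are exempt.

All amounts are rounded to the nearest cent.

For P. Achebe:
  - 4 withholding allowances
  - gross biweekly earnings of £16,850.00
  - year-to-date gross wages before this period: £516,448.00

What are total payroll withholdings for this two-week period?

£2,480.70

Provincial Income Tax: taxable = £16,850.00 − 4×£80.00 = £16,530.00
  £860.00 + 19% × (£16,530.00 − £8,000.00) = £860.00 + 19% × £8,530.00 = £2,480.70
Unemployment Insurance: YTD £516,448.00 ≥ cap £510,150.00 → £0.00
Total: £2,480.70 + £0.00 = £2,480.70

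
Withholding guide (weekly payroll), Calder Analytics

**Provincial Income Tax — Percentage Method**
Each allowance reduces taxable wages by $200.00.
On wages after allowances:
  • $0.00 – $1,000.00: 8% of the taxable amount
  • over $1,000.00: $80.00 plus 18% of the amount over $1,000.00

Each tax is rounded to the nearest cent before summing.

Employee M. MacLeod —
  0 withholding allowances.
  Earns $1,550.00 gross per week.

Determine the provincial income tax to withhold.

Provincial Income Tax: taxable = $1,550.00
  $80.00 + 18% × ($1,550.00 − $1,000.00) = $80.00 + 18% × $550.00 = $179.00

$179.00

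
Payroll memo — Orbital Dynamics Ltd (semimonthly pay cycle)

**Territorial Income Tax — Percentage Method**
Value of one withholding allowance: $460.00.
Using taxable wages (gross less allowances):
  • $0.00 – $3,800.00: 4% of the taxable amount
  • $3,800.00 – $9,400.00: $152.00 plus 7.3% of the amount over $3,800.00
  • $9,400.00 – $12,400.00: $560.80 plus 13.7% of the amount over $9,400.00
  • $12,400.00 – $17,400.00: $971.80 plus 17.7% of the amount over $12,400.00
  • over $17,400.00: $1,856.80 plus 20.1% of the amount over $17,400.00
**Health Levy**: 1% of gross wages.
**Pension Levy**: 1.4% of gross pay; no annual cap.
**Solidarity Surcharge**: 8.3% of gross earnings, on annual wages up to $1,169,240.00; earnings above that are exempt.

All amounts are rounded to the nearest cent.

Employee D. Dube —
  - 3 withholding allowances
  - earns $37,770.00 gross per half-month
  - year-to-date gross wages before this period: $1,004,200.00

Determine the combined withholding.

$9,715.18

Territorial Income Tax: taxable = $37,770.00 − 3×$460.00 = $36,390.00
  $1,856.80 + 20.1% × ($36,390.00 − $17,400.00) = $1,856.80 + 20.1% × $18,990.00 = $5,673.79
Health Levy: 1% × $37,770.00 = $377.70
Pension Levy: 1.4% × $37,770.00 = $528.78
Solidarity Surcharge: 8.3% × $37,770.00 = $3,134.91
Total: $5,673.79 + $377.70 + $528.78 + $3,134.91 = $9,715.18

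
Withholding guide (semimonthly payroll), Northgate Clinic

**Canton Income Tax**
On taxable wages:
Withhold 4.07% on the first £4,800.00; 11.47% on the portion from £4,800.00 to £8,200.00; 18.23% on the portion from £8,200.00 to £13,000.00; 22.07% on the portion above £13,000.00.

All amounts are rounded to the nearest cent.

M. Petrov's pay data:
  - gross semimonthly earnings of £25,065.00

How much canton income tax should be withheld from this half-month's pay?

£4,123.13

Canton Income Tax: taxable = £25,065.00
  £1,460.38 + 22.07% × (£25,065.00 − £13,000.00) = £1,460.38 + 22.07% × £12,065.00 = £4,123.13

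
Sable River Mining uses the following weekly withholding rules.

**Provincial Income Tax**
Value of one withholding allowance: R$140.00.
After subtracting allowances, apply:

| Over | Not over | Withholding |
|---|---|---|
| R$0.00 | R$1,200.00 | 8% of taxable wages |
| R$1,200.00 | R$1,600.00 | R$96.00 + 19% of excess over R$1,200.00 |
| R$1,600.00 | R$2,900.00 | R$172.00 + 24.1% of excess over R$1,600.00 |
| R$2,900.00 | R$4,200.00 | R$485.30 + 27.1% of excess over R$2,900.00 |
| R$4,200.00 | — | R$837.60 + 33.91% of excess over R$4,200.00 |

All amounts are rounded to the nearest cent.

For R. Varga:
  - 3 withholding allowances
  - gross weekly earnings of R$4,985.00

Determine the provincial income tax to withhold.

Provincial Income Tax: taxable = R$4,985.00 − 3×R$140.00 = R$4,565.00
  R$837.60 + 33.91% × (R$4,565.00 − R$4,200.00) = R$837.60 + 33.91% × R$365.00 = R$961.37

R$961.37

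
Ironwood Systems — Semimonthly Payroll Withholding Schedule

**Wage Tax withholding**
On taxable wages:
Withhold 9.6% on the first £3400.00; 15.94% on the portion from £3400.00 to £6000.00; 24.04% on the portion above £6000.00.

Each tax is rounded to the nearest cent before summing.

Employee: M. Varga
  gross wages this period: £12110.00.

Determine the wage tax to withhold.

£2209.68

Wage Tax: taxable = £12110.00
  £740.84 + 24.04% × (£12110.00 − £6000.00) = £740.84 + 24.04% × £6110.00 = £2209.68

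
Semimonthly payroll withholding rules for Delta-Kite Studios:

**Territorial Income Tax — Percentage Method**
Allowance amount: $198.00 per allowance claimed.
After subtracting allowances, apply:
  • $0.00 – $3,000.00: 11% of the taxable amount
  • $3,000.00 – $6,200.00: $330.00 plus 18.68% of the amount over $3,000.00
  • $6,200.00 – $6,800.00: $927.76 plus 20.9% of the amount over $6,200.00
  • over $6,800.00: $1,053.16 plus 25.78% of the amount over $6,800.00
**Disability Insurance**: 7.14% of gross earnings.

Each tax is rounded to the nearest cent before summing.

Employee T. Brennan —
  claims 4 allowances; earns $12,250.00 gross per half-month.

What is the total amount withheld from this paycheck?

$3,128.64

Territorial Income Tax: taxable = $12,250.00 − 4×$198.00 = $11,458.00
  $1,053.16 + 25.78% × ($11,458.00 − $6,800.00) = $1,053.16 + 25.78% × $4,658.00 = $2,253.99
Disability Insurance: 7.14% × $12,250.00 = $874.65
Total: $2,253.99 + $874.65 = $3,128.64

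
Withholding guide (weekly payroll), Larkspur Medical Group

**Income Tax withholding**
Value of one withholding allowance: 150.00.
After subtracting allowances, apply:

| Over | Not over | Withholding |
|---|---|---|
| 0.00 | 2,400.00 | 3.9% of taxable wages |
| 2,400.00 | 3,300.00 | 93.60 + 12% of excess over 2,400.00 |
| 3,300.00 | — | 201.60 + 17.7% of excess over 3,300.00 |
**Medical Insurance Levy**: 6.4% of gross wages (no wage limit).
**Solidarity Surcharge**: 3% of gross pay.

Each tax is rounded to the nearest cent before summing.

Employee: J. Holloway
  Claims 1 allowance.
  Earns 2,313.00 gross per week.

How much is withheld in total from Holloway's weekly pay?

Income Tax: taxable = 2,313.00 − 1×150.00 = 2,163.00
  3.9% × 2,163.00 = 84.36
Medical Insurance Levy: 6.4% × 2,313.00 = 148.03
Solidarity Surcharge: 3% × 2,313.00 = 69.39
Total: 84.36 + 148.03 + 69.39 = 301.78

301.78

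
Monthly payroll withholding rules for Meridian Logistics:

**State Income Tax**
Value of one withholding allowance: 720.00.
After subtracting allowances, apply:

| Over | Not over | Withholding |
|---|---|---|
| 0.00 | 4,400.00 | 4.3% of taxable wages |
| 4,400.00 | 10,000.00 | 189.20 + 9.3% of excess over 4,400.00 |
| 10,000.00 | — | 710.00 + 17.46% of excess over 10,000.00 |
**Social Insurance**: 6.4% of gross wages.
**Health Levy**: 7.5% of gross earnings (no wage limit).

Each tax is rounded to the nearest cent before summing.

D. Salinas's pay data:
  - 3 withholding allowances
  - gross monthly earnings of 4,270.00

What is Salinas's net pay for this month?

State Income Tax: taxable = 4,270.00 − 3×720.00 = 2,110.00
  4.3% × 2,110.00 = 90.73
Social Insurance: 6.4% × 4,270.00 = 273.28
Health Levy: 7.5% × 4,270.00 = 320.25
Total withheld: 90.73 + 273.28 + 320.25 = 684.26
Net pay: 4,270.00 − 684.26 = 3,585.74

3,585.74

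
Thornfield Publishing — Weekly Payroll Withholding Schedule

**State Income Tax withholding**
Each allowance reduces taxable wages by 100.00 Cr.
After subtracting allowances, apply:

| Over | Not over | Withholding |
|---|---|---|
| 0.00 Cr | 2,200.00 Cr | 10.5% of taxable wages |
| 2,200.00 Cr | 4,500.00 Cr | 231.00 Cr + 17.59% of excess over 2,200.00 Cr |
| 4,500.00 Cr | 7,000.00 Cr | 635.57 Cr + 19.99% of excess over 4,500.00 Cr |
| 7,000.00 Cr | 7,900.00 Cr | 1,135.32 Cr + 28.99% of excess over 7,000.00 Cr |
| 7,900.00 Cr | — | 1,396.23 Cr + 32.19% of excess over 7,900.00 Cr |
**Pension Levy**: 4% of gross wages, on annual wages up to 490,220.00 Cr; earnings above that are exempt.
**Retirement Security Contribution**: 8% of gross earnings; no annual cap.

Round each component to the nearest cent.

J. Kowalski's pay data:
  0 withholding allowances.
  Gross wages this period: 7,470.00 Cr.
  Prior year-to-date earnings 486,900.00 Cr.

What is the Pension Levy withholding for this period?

132.80 Cr

Pension Levy: cap 490,220.00 Cr − YTD 486,900.00 Cr = 3,320.00 Cr subject; 4% × 3,320.00 Cr = 132.80 Cr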